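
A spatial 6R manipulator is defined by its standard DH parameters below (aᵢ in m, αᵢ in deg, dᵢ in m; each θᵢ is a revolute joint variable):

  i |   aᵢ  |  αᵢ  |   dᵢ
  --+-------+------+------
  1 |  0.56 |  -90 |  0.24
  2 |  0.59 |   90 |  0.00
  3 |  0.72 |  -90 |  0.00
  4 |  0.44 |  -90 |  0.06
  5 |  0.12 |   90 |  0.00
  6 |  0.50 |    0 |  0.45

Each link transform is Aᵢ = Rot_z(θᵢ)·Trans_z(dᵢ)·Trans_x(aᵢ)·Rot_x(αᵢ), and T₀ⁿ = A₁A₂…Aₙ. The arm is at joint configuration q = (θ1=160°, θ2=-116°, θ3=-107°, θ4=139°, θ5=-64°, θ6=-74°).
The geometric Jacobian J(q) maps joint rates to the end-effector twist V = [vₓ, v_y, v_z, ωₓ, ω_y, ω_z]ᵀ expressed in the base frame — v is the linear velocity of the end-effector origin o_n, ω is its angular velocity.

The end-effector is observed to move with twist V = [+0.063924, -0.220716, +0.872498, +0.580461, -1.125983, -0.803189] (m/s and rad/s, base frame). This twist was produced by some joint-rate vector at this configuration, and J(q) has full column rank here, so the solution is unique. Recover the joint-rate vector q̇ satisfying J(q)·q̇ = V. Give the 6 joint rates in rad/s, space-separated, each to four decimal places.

0.2650 -0.1110 0.7720 -0.7000 0.9050 -0.2550

o_n = [-0.2396, 1.1789, 1.1497]
J₁: ẑ×o_n = [-1.1789, -0.2396, 0.0000], ω = ẑ
J2: z=[-0.3420, -0.9397, 0.0000] o=[-0.5262, 0.1915, 0.2400] → [-0.8549, 0.3111, -0.0683, -0.3420, -0.9397, 0.0000]
J3: z=[0.8446, -0.3074, -0.4384] o=[-0.2832, 0.1031, 0.7703] → [0.3550, -0.3396, 0.9220, 0.8446, -0.3074, -0.4384]
J4: z=[0.4939, 0.1314, 0.8595] o=[-0.1344, 0.7816, 0.5811] → [-0.2667, -0.3713, 0.2100, 0.4939, 0.1314, 0.8595]
J5: z=[0.5019, -0.8503, -0.1584] o=[-0.4172, 0.5653, 0.8465] → [-0.1607, -0.1803, 0.4590, 0.5019, -0.8503, -0.1584]
J6: z=[0.8547, 0.5156, -0.0600] o=[-0.4013, 0.5527, 0.9647] → [0.1329, -0.1678, 0.4518, 0.8547, 0.5156, -0.0600]
q̇ = J⁺·V = [0.2650, -0.1110, 0.7720, -0.7000, 0.9050, -0.2550]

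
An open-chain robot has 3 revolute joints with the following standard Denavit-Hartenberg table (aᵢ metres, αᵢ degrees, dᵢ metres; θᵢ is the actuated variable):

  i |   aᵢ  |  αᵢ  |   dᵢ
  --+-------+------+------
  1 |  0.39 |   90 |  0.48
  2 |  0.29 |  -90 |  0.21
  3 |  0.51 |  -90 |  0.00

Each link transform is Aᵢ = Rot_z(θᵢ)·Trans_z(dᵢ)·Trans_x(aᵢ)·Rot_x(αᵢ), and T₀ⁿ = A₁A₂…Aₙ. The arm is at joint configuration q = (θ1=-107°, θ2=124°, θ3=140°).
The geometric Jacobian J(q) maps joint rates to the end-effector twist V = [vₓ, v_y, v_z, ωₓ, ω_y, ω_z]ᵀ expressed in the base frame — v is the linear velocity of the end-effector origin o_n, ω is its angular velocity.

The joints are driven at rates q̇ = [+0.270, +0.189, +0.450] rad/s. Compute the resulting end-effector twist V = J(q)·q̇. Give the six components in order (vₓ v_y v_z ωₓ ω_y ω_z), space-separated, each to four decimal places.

-0.0723 -0.0474 -0.1117 -0.0717 0.4120 0.0184

o_n = [-0.0178, -0.4612, 0.3965]
J₁: ẑ×o_n = [0.4612, -0.0178, 0.0000], ω = ẑ
J2: z=[-0.9563, 0.2924, 0.0000] o=[-0.1140, -0.3730, 0.4800] → [-0.0244, -0.0798, 0.0563, -0.9563, 0.2924, 0.0000]
J3: z=[0.2424, 0.7928, -0.5592] o=[-0.2674, -0.1565, 0.7204] → [-0.4272, -0.0611, -0.2718, 0.2424, 0.7928, -0.5592]
V = J·q̇ = [-0.0723, -0.0474, -0.1117, -0.0717, 0.4120, 0.0184]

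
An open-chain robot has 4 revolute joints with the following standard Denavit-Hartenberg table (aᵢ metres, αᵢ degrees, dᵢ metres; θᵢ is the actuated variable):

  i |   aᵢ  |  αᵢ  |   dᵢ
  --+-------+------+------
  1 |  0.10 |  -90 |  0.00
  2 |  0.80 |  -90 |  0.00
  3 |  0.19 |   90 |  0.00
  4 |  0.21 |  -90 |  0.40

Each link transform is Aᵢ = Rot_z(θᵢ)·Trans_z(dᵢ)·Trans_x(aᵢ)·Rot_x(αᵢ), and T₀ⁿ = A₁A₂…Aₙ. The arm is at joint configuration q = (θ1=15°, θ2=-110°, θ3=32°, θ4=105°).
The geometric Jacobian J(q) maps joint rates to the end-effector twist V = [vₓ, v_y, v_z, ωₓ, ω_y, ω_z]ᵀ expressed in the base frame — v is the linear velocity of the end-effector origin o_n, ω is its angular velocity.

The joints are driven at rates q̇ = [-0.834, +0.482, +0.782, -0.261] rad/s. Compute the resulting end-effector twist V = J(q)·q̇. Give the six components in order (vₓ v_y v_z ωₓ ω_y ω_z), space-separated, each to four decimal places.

0.7227 -0.0182 0.3374 0.6880 0.4542 -0.6965

o_n = [-0.1608, 0.2337, 1.1284]
J₁: ẑ×o_n = [-0.2337, -0.1608, 0.0000], ω = ẑ
J2: z=[-0.2588, 0.9659, 0.0000] o=[0.0966, 0.0259, 0.0000] → [1.0900, 0.2921, 0.1948, -0.2588, 0.9659, 0.0000]
J3: z=[0.9077, 0.2432, 0.3420] o=[-0.1677, -0.0449, 0.7518] → [-0.0037, -0.3395, 0.2512, 0.9077, 0.2432, 0.3420]
J4: z=[-0.3946, 0.7722, 0.4980] o=[-0.1949, -0.1565, 0.9032] → [-0.0203, 0.1058, -0.1802, -0.3946, 0.7722, 0.4980]
V = J·q̇ = [0.7227, -0.0182, 0.3374, 0.6880, 0.4542, -0.6965]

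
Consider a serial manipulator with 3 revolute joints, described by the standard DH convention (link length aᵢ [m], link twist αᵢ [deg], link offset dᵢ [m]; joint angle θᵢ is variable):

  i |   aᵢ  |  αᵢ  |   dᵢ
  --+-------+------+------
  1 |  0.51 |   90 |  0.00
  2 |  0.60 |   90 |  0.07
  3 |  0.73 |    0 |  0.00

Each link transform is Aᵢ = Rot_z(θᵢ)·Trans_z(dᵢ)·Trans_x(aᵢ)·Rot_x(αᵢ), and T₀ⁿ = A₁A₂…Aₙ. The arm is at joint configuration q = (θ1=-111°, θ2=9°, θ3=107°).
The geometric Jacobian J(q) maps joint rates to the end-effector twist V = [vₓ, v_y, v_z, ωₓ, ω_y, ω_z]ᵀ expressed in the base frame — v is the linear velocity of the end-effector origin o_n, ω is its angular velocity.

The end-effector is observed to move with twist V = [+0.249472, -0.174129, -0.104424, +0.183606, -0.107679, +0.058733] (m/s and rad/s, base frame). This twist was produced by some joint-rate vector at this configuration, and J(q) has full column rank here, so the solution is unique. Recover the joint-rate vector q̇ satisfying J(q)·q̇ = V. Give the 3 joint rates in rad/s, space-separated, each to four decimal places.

0.2780 -0.2100 0.2220

o_n = [-1.0367, -0.5573, 0.0605]
J₁: ẑ×o_n = [0.5573, -1.0367, 0.0000], ω = ẑ
J2: z=[-0.9336, 0.3584, 0.0000] o=[-0.1828, -0.4761, 0.0000] → [0.0217, 0.0565, 0.3818, -0.9336, 0.3584, 0.0000]
J3: z=[-0.0561, -0.1460, -0.9877] o=[-0.4605, -1.0043, 0.0939] → [0.4464, 0.5672, -0.1092, -0.0561, -0.1460, -0.9877]
q̇ = J⁺·V = [0.2780, -0.2100, 0.2220]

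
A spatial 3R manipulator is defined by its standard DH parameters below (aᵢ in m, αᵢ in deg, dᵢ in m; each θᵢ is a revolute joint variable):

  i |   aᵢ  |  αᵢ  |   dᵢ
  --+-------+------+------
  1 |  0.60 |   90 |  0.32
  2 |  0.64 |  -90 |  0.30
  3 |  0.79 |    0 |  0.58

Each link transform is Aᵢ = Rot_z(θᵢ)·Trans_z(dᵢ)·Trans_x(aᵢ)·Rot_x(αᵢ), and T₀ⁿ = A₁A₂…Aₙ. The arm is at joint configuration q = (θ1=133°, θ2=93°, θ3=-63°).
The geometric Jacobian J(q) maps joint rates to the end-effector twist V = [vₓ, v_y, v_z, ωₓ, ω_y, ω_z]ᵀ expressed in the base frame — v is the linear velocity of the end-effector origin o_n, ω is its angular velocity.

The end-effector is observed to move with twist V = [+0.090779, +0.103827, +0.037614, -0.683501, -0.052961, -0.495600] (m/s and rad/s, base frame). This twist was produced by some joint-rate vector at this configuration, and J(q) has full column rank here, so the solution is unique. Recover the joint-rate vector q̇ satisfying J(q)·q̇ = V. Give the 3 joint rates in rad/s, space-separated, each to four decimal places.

-0.5180 -0.5360 -0.4280

o_n = [0.7557, 0.6616, 1.2869]
J₁: ẑ×o_n = [-0.6616, 0.7557, 0.0000], ω = ẑ
J2: z=[0.7314, 0.6820, 0.0000] o=[-0.4092, 0.4388, 0.3200] → [0.6594, -0.7072, -0.6315, 0.7314, 0.6820, 0.0000]
J3: z=[0.6811, -0.7304, -0.0523] o=[-0.1669, 0.6189, 0.9591] → [-0.2372, -0.2715, 0.7029, 0.6811, -0.7304, -0.0523]
q̇ = J⁺·V = [-0.5180, -0.5360, -0.4280]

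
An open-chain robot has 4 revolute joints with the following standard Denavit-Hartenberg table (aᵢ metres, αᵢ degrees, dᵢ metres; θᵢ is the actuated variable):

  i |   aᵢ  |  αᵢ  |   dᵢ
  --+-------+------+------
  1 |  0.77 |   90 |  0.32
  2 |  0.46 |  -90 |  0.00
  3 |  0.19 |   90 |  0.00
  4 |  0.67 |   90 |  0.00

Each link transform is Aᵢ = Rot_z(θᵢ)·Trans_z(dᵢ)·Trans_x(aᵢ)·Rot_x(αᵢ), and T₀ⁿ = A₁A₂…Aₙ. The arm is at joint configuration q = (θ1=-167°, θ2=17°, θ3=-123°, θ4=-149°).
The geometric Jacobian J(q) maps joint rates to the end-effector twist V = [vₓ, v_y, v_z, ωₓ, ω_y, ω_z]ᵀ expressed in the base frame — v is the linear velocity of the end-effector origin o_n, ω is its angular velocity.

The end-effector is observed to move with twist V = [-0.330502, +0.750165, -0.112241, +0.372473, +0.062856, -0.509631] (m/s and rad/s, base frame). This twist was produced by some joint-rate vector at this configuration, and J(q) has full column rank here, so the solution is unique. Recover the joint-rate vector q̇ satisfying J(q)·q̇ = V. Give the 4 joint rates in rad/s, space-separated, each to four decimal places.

o_n = [-1.3997, -0.6539, 0.1857]
J₁: ẑ×o_n = [0.6539, -1.3997, 0.0000], ω = ẑ
J2: z=[-0.2250, 0.9744, 0.0000] o=[-0.7503, -0.1732, 0.3200] → [-0.1309, -0.0302, 0.7410, -0.2250, 0.9744, 0.0000]
J3: z=[0.2849, 0.0658, 0.9563] o=[-1.1789, -0.2722, 0.4545] → [0.3474, -0.1346, -0.0942, 0.2849, 0.0658, 0.9563]
J4: z=[0.9040, -0.3503, -0.2452] o=[-1.1183, -0.0946, 0.4242] → [-0.0536, 0.2846, -0.6042, 0.9040, -0.3503, -0.2452]
q̇ = J⁺·V = [-0.4550, 0.2220, 0.0580, 0.4490]

-0.4550 0.2220 0.0580 0.4490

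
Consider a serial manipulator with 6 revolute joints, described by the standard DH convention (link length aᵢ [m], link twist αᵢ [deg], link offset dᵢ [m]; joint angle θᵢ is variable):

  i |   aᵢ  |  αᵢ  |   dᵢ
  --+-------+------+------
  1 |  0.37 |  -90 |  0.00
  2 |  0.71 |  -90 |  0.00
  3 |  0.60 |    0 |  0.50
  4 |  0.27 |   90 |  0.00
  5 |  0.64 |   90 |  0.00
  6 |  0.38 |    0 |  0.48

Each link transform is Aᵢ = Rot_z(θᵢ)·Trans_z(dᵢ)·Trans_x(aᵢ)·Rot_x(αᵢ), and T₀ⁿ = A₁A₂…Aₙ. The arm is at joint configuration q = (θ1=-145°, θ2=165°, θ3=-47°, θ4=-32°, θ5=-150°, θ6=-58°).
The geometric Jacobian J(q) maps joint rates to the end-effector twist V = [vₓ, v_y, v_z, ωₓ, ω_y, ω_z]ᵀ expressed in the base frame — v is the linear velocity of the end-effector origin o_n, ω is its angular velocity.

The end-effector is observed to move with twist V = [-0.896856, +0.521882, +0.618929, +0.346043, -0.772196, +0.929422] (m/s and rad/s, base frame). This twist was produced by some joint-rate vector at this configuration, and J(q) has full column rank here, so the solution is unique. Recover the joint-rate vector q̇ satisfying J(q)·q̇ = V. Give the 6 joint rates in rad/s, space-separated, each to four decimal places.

o_n = [0.6553, 0.8354, 0.1411]
J₁: ẑ×o_n = [-0.8354, 0.6553, 0.0000], ω = ẑ
J2: z=[0.5736, -0.8192, 0.0000] o=[-0.3031, -0.2122, 0.0000] → [-0.1156, -0.0809, 1.3860, 0.5736, -0.8192, 0.0000]
J3: z=[0.2120, 0.1485, 0.9659] o=[0.2587, 0.1811, -0.1838] → [-0.5838, 0.3142, 0.0798, 0.2120, 0.1485, 0.9659]
J4: z=[0.2120, 0.1485, 0.9659] o=[0.9402, 0.1226, 0.1933] → [-0.6963, -0.2641, 0.1934, 0.2120, 0.1485, 0.9659]
J5: z=[-0.6673, -0.7002, 0.2541] o=[1.1330, -0.0659, 0.1800] → [-0.2018, -0.1473, -0.9359, -0.6673, -0.7002, 0.2541]
J6: z=[-0.1734, 0.4778, 0.8612] o=[0.6694, 0.2736, -0.1018] → [-0.3678, 0.0300, -0.0907, -0.1734, 0.4778, 0.8612]
q̇ = J⁺·V = [0.7600, 0.5440, 0.4550, 0.0900, 0.2490, -0.4880]

0.7600 0.5440 0.4550 0.0900 0.2490 -0.4880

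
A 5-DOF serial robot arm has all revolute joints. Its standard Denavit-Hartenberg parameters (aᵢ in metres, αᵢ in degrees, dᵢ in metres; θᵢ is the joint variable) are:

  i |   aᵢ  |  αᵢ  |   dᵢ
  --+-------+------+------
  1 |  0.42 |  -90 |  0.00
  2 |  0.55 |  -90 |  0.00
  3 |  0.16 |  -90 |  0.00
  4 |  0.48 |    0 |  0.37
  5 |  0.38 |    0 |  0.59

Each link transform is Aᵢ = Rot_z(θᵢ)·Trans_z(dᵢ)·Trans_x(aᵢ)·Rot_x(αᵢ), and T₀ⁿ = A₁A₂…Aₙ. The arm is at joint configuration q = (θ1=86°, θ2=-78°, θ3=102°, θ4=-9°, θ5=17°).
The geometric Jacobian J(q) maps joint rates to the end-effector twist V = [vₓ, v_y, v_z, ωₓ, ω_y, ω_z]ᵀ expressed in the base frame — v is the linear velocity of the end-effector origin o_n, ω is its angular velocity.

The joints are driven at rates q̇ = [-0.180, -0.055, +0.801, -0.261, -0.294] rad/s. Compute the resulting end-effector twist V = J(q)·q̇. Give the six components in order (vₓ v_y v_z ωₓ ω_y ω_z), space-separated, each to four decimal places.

-0.8459 0.1434 -0.6947 0.2325 0.8823 0.1845

o_n = [0.8089, 0.2614, -0.5906]
J₁: ẑ×o_n = [-0.2614, 0.8089, 0.0000], ω = ẑ
J2: z=[-0.9976, 0.0698, 0.0000] o=[0.0293, 0.4190, 0.0000] → [-0.0412, -0.5892, 0.1028, -0.9976, 0.0698, 0.0000]
J3: z=[0.0682, 0.9758, -0.2079] o=[0.0373, 0.5330, 0.5380] → [-1.1577, -0.0834, -0.7715, 0.0682, 0.9758, -0.2079]
J4: z=[-0.2216, -0.1884, -0.9568] o=[0.1929, 0.5152, 0.5054] → [-0.0364, -0.8323, 0.1723, -0.2216, -0.1884, -0.9568]
J5: z=[-0.2216, -0.1884, -0.9568] o=[0.5772, 0.4660, 0.0394] → [-0.0771, -0.3613, 0.0890, -0.2216, -0.1884, -0.9568]
V = J·q̇ = [-0.8459, 0.1434, -0.6947, 0.2325, 0.8823, 0.1845]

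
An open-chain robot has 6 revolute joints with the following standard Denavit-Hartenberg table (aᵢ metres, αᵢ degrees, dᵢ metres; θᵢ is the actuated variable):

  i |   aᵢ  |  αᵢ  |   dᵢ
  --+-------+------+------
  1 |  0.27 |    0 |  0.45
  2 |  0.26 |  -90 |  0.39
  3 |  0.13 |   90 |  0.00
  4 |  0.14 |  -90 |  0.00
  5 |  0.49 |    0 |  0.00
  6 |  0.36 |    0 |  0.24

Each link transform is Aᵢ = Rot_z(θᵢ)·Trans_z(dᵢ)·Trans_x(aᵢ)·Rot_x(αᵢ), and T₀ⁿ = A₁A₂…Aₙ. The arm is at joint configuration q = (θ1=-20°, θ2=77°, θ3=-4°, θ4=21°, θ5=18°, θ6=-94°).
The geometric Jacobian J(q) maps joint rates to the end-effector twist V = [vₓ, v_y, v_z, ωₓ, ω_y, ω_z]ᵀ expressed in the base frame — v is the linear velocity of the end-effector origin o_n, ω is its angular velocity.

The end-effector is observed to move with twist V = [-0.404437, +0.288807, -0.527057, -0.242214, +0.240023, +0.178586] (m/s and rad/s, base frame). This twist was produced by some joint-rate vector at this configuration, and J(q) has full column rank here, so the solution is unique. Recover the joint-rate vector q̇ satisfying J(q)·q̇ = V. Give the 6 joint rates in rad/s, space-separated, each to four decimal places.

o_n = [0.3670, 0.9496, 1.0856]
J₁: ẑ×o_n = [-0.9496, 0.3670, 0.0000], ω = ẑ
J2: z=[0.0000, 0.0000, 1.0000] o=[0.2537, -0.0923, 0.4500] → [-1.0420, 0.1133, 0.0000, 0.0000, 0.0000, 1.0000]
J3: z=[-0.8387, 0.5446, 0.0000] o=[0.3953, 0.1257, 0.8400] → [0.1338, 0.2060, -0.6756, -0.8387, 0.5446, 0.0000]
J4: z=[-0.0380, -0.0585, 0.9976] o=[0.4660, 0.2345, 0.8491] → [-0.7272, -0.0897, -0.0330, -0.0380, -0.0585, 0.9976]
J5: z=[-0.9777, 0.2086, -0.0250] o=[0.4949, 0.3711, 0.8582] → [0.0619, 0.2255, -0.5389, -0.9777, 0.2086, -0.0250]
J6: z=[-0.9777, 0.2086, -0.0250] o=[0.5970, 0.8349, 0.7375] → [0.0755, 0.3461, -0.0641, -0.9777, 0.2086, -0.0250]
q̇ = J⁺·V = [0.3790, 0.7250, 0.3460, -0.9280, 0.6840, -0.6970]

0.3790 0.7250 0.3460 -0.9280 0.6840 -0.6970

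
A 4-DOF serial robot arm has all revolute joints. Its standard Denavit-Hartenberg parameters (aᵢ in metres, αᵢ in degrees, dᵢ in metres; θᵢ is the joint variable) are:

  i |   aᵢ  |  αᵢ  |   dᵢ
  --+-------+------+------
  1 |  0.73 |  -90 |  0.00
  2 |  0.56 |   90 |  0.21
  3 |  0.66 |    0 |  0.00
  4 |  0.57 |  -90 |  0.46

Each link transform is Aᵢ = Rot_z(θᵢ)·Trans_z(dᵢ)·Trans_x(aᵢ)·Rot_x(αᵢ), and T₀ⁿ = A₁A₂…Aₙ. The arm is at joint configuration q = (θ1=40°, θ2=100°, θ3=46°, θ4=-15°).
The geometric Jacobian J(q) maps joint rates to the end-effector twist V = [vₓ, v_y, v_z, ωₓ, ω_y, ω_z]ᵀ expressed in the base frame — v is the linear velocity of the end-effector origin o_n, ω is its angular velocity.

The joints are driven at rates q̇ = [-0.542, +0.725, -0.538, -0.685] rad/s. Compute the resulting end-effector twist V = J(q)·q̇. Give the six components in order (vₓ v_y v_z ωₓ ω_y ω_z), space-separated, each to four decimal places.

0.3194 -1.4858 -0.7438 -1.3887 -0.2188 -0.3296

o_n = [0.0769, 1.3417, -1.5640]
J₁: ẑ×o_n = [-1.3417, 0.0769, 0.0000], ω = ẑ
J2: z=[-0.6428, 0.7660, 0.0000] o=[0.5592, 0.4692, 0.0000] → [-1.1981, -1.0053, -0.1913, -0.6428, 0.7660, 0.0000]
J3: z=[0.7544, 0.6330, -0.1736] o=[0.3497, 0.5676, -0.5515] → [-0.5066, 0.8113, 0.7567, 0.7544, 0.6330, -0.1736]
J4: z=[0.7544, 0.6330, -0.1736] o=[-0.0164, 0.8801, -1.0030] → [-0.2750, 0.4070, 0.2891, 0.7544, 0.6330, -0.1736]
V = J·q̇ = [0.3194, -1.4858, -0.7438, -1.3887, -0.2188, -0.3296]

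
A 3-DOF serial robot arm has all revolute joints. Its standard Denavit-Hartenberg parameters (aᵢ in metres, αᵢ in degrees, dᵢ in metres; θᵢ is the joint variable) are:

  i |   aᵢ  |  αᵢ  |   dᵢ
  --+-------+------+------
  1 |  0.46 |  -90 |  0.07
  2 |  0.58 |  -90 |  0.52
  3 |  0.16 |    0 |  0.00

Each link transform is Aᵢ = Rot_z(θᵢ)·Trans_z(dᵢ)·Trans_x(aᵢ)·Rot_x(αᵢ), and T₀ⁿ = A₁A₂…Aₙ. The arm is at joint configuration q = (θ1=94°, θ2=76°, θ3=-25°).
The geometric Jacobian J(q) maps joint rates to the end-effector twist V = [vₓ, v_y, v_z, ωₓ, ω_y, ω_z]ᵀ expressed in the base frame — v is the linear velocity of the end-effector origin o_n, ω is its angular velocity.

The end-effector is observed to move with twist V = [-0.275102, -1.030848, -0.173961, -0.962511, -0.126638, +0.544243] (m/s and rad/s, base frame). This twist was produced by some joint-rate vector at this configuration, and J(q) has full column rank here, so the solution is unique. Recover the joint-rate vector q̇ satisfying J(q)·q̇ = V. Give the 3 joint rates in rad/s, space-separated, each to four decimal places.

0.5590 0.9690 0.0610

o_n = [-0.6305, 0.5929, -0.6335]
J₁: ẑ×o_n = [-0.5929, -0.6305, 0.0000], ω = ẑ
J2: z=[-0.9976, -0.0698, 0.0000] o=[-0.0321, 0.4589, 0.0700] → [0.0491, -0.7018, -0.1754, -0.9976, -0.0698, 0.0000]
J3: z=[0.0677, -0.9679, -0.2419] o=[-0.5606, 0.5626, -0.4928] → [0.1435, 0.0264, -0.0656, 0.0677, -0.9679, -0.2419]
q̇ = J⁺·V = [0.5590, 0.9690, 0.0610]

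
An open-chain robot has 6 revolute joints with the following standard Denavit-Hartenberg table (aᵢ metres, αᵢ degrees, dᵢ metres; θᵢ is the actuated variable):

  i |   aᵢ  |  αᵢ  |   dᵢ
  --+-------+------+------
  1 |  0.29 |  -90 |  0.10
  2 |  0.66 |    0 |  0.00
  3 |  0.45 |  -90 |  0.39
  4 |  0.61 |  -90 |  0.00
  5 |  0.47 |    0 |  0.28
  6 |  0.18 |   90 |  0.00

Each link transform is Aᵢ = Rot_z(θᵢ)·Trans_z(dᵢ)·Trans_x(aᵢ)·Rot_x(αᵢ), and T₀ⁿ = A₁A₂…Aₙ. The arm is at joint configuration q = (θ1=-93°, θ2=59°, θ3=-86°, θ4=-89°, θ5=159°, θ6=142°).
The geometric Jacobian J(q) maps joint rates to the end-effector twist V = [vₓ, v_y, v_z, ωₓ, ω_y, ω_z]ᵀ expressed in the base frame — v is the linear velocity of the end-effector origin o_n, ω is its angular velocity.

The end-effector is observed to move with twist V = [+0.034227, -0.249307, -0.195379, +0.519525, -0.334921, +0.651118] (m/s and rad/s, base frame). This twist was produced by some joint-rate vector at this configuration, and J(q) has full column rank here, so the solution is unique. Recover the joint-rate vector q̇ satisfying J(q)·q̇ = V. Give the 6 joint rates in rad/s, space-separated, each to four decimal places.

-0.2170 -0.2430 0.7910 -0.6340 -0.2440 0.9120

o_n = [0.5812, -1.3102, -0.1196]
J₁: ẑ×o_n = [1.3102, 0.5812, -0.0000], ω = ẑ
J2: z=[0.9986, -0.0523, 0.0000] o=[-0.0152, -0.2896, 0.1000] → [0.0115, 0.2193, -0.9880, 0.9986, -0.0523, 0.0000]
J3: z=[0.9986, -0.0523, 0.0000] o=[-0.0330, -0.6291, -0.4657] → [-0.0181, -0.3456, -0.6481, 0.9986, -0.0523, 0.0000]
J4: z=[-0.0238, -0.4534, -0.8910] o=[0.3355, -1.0499, -0.2614] → [-0.2963, -0.2156, 0.1176, -0.0238, -0.4534, -0.8910]
J5: z=[-0.0641, -0.8887, 0.4539] o=[0.9441, -1.0913, -0.2566] → [-0.0223, -0.1559, -0.3085, -0.0641, -0.8887, 0.4539]
J6: z=[-0.0641, -0.8887, 0.4539] o=[0.4924, -1.2340, 0.0171] → [0.1561, 0.0316, 0.0838, -0.0641, -0.8887, 0.4539]
q̇ = J⁺·V = [-0.2170, -0.2430, 0.7910, -0.6340, -0.2440, 0.9120]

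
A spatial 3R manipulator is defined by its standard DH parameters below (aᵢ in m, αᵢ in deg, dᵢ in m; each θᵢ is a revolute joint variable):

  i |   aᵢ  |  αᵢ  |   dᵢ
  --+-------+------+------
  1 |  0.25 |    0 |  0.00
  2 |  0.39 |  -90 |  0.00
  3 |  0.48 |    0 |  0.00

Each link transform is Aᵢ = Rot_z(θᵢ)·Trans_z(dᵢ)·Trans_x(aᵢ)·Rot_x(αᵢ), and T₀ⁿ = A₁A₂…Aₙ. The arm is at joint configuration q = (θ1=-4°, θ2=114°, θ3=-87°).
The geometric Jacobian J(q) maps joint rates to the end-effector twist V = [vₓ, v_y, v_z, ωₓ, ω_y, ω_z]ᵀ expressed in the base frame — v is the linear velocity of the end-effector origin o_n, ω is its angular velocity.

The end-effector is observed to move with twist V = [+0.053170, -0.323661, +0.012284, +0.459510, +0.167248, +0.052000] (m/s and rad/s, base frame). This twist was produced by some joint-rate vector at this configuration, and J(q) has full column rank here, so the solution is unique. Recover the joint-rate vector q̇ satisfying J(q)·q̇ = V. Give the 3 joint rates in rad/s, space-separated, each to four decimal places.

-0.3850 0.4370 -0.4890

o_n = [0.1074, 0.3726, 0.4793]
J₁: ẑ×o_n = [-0.3726, 0.1074, 0.0000], ω = ẑ
J2: z=[0.0000, 0.0000, 1.0000] o=[0.2494, -0.0174, 0.0000] → [-0.3901, -0.1420, 0.0000, 0.0000, 0.0000, 1.0000]
J3: z=[-0.9397, -0.3420, 0.0000] o=[0.1160, 0.3490, 0.0000] → [-0.1639, 0.4504, -0.0251, -0.9397, -0.3420, 0.0000]
q̇ = J⁺·V = [-0.3850, 0.4370, -0.4890]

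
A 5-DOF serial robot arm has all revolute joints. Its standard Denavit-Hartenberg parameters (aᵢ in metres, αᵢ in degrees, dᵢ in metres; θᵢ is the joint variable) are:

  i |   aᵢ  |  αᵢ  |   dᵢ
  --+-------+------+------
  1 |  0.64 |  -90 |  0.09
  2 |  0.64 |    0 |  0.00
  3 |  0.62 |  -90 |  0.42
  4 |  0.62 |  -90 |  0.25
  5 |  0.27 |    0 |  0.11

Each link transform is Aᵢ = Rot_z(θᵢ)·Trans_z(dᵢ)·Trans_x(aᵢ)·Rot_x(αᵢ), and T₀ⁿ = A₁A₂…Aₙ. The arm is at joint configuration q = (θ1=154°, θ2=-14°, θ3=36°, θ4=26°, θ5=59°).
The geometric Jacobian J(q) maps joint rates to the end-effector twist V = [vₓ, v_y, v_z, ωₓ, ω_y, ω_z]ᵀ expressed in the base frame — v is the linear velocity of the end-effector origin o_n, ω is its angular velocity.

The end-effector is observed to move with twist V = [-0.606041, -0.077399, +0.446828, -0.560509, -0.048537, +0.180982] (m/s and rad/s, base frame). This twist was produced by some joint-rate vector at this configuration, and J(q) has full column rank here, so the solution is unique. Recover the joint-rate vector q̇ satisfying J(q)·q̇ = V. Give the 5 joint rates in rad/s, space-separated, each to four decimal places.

o_n = [-2.1671, 1.0699, -0.2421]
J₁: ẑ×o_n = [-1.0699, -2.1671, 0.0000], ω = ẑ
J2: z=[-0.4384, -0.8988, 0.0000] o=[-0.5752, 0.2806, 0.0900] → [0.2985, -0.1456, -1.7767, -0.4384, -0.8988, 0.0000]
J3: z=[-0.4384, -0.8988, 0.0000] o=[-1.1334, 0.5528, 0.2448] → [0.4377, -0.2135, -1.1558, -0.4384, -0.8988, 0.0000]
J4: z=[0.3367, -0.1642, -0.9272] o=[-1.8342, 0.4273, 0.0126] → [0.6376, 0.3944, 0.1617, 0.3367, -0.1642, -0.9272]
J5: z=[0.7593, 0.6297, 0.1642] o=[-2.0952, 0.8570, -0.4280] → [0.0821, -0.1529, 0.2069, 0.7593, 0.6297, 0.1642]
q̇ = J⁺·V = [0.1160, -0.0280, -0.5500, -0.2410, -0.9650]

0.1160 -0.0280 -0.5500 -0.2410 -0.9650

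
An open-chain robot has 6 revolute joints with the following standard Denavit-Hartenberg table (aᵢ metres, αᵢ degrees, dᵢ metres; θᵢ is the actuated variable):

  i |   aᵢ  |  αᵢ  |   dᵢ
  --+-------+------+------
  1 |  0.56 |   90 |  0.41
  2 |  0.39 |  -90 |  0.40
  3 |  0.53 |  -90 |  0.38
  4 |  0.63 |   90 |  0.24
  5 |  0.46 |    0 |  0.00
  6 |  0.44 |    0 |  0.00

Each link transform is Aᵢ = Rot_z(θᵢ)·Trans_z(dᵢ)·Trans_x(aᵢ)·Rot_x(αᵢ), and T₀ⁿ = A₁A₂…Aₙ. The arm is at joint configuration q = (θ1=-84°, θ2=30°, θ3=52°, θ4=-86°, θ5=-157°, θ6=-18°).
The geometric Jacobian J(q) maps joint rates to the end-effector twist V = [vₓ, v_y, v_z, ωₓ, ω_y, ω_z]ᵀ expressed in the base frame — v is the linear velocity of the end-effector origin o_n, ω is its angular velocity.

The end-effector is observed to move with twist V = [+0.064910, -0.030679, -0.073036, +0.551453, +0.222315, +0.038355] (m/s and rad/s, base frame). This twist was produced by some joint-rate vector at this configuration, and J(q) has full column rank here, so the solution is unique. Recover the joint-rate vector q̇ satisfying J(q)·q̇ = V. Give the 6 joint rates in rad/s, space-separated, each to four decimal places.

o_n = [0.1314, -1.0745, 0.8834]
J₁: ẑ×o_n = [1.0745, 0.1314, -0.0000], ω = ẑ
J2: z=[-0.9945, -0.1045, 0.0000] o=[0.0585, -0.5569, 0.4100] → [-0.0495, 0.4708, 0.5224, -0.9945, -0.1045, 0.0000]
J3: z=[-0.0523, 0.4973, 0.8660] o=[-0.3040, -0.9346, 0.6050] → [0.2596, 0.3916, -0.2092, -0.0523, 0.4973, 0.8660]
J4: z=[0.5410, 0.7431, -0.3940] o=[0.1211, -0.9831, 1.0972] → [-0.1949, 0.1116, -0.0572, 0.5410, 0.7431, -0.3940]
J5: z=[-0.8410, 0.4815, -0.2467] o=[0.2549, -0.5119, 1.5605] → [-0.4648, -0.5390, 0.5326, -0.8410, 0.4815, -0.2467]
J6: z=[-0.8410, 0.4815, -0.2467] o=[0.1550, -0.8423, 1.2564] → [-0.2369, -0.3079, 0.2067, -0.8410, 0.4815, -0.2467]
q̇ = J⁺·V = [0.1360, -0.1900, 0.0100, 0.3850, 0.2710, -0.4550]

0.1360 -0.1900 0.0100 0.3850 0.2710 -0.4550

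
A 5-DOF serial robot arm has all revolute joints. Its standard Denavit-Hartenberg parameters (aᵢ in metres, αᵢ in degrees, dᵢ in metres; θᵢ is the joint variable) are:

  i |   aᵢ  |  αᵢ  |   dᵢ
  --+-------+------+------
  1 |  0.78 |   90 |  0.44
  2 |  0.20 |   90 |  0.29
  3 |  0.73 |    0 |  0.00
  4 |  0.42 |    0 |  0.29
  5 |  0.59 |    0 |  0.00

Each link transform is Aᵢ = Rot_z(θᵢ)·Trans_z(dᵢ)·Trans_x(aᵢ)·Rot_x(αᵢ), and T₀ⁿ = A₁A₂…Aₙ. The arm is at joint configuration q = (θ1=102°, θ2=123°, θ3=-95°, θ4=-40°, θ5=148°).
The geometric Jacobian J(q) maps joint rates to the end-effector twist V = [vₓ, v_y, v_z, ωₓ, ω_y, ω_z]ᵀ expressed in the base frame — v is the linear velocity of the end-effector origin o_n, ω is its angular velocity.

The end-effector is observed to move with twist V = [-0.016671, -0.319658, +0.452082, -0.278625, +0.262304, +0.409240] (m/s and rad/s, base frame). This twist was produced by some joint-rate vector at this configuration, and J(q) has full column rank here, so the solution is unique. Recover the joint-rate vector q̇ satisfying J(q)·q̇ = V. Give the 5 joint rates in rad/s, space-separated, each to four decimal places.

0.2050 -0.2180 0.6910 -0.3850 0.0690

o_n = [-0.7542, 0.6551, 0.9454]
J₁: ẑ×o_n = [-0.6551, -0.7542, 0.0000], ω = ẑ
J2: z=[0.9781, 0.2079, 0.0000] o=[-0.1622, 0.7630, 0.4400] → [0.1051, -0.4943, 0.0176, 0.9781, 0.2079, 0.0000]
J3: z=[-0.1744, 0.8203, 0.5446] o=[0.1441, 0.7167, 0.6077] → [0.3105, -0.4304, 0.7477, -0.1744, 0.8203, 0.5446]
J4: z=[-0.1744, 0.8203, 0.5446] o=[-0.5744, 0.5994, 0.5544] → [0.2904, -0.0297, 0.1378, -0.1744, 0.8203, 0.5446]
J5: z=[-0.1744, 0.8203, 0.5446] o=[-0.9491, 0.9338, 0.4632] → [0.5473, 0.1902, -0.1113, -0.1744, 0.8203, 0.5446]
q̇ = J⁺·V = [0.2050, -0.2180, 0.6910, -0.3850, 0.0690]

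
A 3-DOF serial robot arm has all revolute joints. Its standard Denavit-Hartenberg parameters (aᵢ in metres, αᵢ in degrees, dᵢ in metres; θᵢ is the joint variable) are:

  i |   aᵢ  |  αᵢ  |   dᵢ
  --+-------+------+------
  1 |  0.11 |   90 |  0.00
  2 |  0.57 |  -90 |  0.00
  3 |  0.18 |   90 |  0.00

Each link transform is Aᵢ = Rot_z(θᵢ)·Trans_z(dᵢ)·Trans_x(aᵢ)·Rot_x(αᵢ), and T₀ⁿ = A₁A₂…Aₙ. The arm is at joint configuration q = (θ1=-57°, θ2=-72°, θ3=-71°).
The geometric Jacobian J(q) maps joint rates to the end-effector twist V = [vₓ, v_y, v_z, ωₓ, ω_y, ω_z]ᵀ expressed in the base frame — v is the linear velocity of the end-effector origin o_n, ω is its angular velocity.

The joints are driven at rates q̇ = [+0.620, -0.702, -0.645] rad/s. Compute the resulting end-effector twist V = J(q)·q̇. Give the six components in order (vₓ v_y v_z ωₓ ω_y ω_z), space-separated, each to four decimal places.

o_n = [0.0230, -0.3479, -0.5978]
J₁: ẑ×o_n = [0.3479, 0.0230, -0.0000], ω = ẑ
J2: z=[-0.8387, -0.5446, 0.0000] o=[0.0599, -0.0923, 0.0000] → [0.3256, -0.5014, 0.1942, -0.8387, -0.5446, 0.0000]
J3: z=[0.5180, -0.7976, 0.3090] o=[0.1558, -0.2400, -0.5421] → [0.0778, -0.0122, -0.1619, 0.5180, -0.7976, 0.3090]
V = J·q̇ = [-0.0631, 0.3741, -0.0320, 0.2546, 0.8968, 0.4207]

-0.0631 0.3741 -0.0320 0.2546 0.8968 0.4207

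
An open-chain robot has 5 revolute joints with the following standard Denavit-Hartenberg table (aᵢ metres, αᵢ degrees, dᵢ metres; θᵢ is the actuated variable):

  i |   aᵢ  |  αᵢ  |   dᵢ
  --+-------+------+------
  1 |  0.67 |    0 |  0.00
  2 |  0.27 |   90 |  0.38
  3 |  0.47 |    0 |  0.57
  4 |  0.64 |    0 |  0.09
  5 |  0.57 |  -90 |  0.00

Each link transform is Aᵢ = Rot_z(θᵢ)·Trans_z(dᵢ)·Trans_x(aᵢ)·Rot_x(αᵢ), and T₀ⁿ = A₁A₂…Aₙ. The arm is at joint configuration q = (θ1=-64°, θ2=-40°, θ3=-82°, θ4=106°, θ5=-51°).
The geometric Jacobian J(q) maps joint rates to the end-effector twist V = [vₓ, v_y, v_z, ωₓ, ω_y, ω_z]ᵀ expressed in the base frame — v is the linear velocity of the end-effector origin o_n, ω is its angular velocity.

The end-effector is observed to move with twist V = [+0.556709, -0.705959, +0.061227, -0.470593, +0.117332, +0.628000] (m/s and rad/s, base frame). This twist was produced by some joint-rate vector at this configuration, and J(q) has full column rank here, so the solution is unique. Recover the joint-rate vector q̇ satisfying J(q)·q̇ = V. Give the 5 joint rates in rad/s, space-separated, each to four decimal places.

o_n = [-0.6921, -1.8281, -0.0839]
J₁: ẑ×o_n = [1.8281, -0.6921, 0.0000], ω = ẑ
J2: z=[0.0000, 0.0000, 1.0000] o=[0.2937, -0.6022, 0.0000] → [1.2259, -0.9858, 0.0000, 0.0000, 0.0000, 1.0000]
J3: z=[-0.9703, 0.2419, 0.0000] o=[0.2284, -0.8642, 0.3800] → [-0.1122, -0.4501, 1.1580, -0.9703, 0.2419, 0.0000]
J4: z=[-0.9703, 0.2419, 0.0000] o=[-0.3405, -0.7897, -0.0854] → [0.0004, 0.0015, 1.0925, -0.9703, 0.2419, 0.0000]
J5: z=[-0.9703, 0.2419, 0.0000] o=[-0.5693, -1.3353, 0.1749] → [-0.0626, -0.2511, 0.5079, -0.9703, 0.2419, 0.0000]
q̇ = J⁺·V = [-0.3620, 0.9900, -0.4610, 0.1960, 0.7500]

-0.3620 0.9900 -0.4610 0.1960 0.7500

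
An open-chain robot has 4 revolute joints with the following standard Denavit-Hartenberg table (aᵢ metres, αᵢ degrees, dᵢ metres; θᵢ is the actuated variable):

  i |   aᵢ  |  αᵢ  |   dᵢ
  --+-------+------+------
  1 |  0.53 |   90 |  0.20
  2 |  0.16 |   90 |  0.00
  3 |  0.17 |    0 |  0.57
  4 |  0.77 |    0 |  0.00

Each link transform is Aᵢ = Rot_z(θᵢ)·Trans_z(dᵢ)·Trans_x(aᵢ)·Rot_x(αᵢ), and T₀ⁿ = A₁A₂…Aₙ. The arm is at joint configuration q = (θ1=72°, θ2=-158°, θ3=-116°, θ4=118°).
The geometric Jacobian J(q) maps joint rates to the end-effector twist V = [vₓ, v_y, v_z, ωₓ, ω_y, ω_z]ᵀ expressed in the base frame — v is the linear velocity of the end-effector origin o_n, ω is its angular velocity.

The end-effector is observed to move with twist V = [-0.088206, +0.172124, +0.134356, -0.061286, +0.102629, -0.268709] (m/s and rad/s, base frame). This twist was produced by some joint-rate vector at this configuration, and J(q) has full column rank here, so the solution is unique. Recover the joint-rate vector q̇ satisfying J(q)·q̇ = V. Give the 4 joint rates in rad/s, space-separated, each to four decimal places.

o_n = [-0.2669, -0.4141, 0.4082]
J₁: ẑ×o_n = [0.4141, -0.2669, 0.0000], ω = ẑ
J2: z=[0.9511, -0.3090, 0.0000] o=[0.1638, 0.5041, 0.2000] → [-0.0643, -0.1980, -1.0063, 0.9511, -0.3090, 0.0000]
J3: z=[-0.1158, -0.3563, 0.9272] o=[0.1179, 0.3630, 0.1401] → [0.6249, -0.3258, -0.0472, -0.1158, -0.3563, 0.9272]
J4: z=[-0.1158, -0.3563, 0.9272] o=[-0.0720, 0.2728, 0.6965] → [0.7396, -0.2141, 0.0101, -0.1158, -0.3563, 0.9272]
q̇ = J⁺·V = [-0.0740, -0.0900, -0.8020, 0.5920]

-0.0740 -0.0900 -0.8020 0.5920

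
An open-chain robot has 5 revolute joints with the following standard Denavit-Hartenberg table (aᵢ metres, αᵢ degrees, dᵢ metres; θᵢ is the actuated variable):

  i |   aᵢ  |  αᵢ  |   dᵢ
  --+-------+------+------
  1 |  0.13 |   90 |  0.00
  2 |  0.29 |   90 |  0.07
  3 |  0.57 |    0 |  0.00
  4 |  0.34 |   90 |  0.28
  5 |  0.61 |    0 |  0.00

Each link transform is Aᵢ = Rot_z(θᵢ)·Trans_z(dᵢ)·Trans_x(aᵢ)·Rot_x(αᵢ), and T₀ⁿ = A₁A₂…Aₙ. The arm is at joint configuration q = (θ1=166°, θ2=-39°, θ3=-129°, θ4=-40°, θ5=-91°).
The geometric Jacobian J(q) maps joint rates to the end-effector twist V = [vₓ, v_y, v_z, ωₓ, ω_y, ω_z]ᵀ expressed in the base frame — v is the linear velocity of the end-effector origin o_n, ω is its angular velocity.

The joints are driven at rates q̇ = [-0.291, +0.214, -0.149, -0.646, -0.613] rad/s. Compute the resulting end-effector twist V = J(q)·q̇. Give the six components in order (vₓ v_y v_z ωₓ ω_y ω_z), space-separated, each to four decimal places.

-0.1092 0.4306 -0.1838 -0.6675 -0.2332 0.2532

o_n = [-0.1374, -0.4149, 0.5031]
J₁: ẑ×o_n = [0.4149, -0.1374, 0.0000], ω = ẑ
J2: z=[0.2419, 0.9703, 0.0000] o=[-0.1261, 0.0314, 0.0000] → [0.4881, -0.1217, -0.0970, 0.2419, 0.9703, 0.0000]
J3: z=[0.6106, -0.1522, -0.7771] o=[-0.3279, 0.1539, -0.1825] → [-0.5464, -0.5667, -0.3183, 0.6106, -0.1522, -0.7771]
J4: z=[0.6106, -0.1522, -0.7771] o=[-0.1646, -0.3434, 0.0432] → [-0.1256, -0.3019, -0.0395, 0.6106, -0.1522, -0.7771]
J5: z=[0.3814, 0.9166, 0.1201] o=[0.2424, -0.5117, 0.0357] → [0.4168, -0.2239, 0.3850, 0.3814, 0.9166, 0.1201]
V = J·q̇ = [-0.1092, 0.4306, -0.1838, -0.6675, -0.2332, 0.2532]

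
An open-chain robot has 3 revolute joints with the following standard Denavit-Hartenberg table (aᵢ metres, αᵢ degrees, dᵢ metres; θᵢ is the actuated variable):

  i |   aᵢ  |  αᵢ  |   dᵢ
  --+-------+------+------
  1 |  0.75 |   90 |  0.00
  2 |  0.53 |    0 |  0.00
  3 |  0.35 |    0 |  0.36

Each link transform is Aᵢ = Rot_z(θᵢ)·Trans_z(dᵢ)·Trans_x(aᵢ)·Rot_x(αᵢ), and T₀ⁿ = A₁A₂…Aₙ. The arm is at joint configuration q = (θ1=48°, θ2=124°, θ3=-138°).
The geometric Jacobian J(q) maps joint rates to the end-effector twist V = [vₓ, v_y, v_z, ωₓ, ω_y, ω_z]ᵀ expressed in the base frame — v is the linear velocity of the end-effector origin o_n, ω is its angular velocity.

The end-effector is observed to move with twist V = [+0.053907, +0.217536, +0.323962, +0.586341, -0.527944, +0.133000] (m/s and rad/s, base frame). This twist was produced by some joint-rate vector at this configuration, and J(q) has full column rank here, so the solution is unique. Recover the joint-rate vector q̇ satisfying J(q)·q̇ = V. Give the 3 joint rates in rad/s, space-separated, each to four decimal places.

o_n = [0.7983, 0.3486, 0.3547]
J₁: ẑ×o_n = [-0.3486, 0.7983, 0.0000], ω = ẑ
J2: z=[0.7431, -0.6691, 0.0000] o=[0.5018, 0.5574, 0.0000] → [-0.2374, -0.2636, 0.0432, 0.7431, -0.6691, 0.0000]
J3: z=[0.7431, -0.6691, 0.0000] o=[0.3035, 0.3371, 0.4394] → [0.0567, 0.0629, 0.3396, 0.7431, -0.6691, 0.0000]
q̇ = J⁺·V = [0.1330, -0.1890, 0.9780]

0.1330 -0.1890 0.9780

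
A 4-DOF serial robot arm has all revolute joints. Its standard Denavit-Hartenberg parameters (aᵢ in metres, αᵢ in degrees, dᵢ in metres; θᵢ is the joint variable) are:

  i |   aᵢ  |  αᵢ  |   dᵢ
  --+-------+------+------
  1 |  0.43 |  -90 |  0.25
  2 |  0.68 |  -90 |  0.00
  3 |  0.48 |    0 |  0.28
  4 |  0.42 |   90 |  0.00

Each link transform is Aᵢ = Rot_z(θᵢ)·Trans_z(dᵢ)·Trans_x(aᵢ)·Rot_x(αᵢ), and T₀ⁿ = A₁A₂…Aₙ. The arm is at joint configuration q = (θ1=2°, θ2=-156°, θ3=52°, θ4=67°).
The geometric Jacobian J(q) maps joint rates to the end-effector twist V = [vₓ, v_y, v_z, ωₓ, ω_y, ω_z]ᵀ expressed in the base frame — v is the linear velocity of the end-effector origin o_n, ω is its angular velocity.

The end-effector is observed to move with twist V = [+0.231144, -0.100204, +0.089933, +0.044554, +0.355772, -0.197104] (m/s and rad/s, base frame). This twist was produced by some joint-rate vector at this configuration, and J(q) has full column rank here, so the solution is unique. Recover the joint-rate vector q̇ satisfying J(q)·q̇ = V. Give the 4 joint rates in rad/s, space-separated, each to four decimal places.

-0.3250 0.3540 0.6400 -0.5000

o_n = [-0.1352, -0.7508, 0.8198]
J₁: ẑ×o_n = [0.7508, -0.1352, 0.0000], ω = ẑ
J2: z=[-0.0349, 0.9994, 0.0000] o=[0.4297, 0.0150, 0.2500] → [0.5694, 0.0199, 0.5913, -0.0349, 0.9994, 0.0000]
J3: z=[0.4065, 0.0142, 0.9135] o=[-0.1911, -0.0067, 0.5266] → [0.6839, -0.0681, -0.3033, 0.4065, 0.0142, 0.9135]
J4: z=[0.4065, 0.0142, 0.9135] o=[-0.3339, -0.3901, 0.9026] → [0.3283, 0.2152, -0.1494, 0.4065, 0.0142, 0.9135]
q̇ = J⁺·V = [-0.3250, 0.3540, 0.6400, -0.5000]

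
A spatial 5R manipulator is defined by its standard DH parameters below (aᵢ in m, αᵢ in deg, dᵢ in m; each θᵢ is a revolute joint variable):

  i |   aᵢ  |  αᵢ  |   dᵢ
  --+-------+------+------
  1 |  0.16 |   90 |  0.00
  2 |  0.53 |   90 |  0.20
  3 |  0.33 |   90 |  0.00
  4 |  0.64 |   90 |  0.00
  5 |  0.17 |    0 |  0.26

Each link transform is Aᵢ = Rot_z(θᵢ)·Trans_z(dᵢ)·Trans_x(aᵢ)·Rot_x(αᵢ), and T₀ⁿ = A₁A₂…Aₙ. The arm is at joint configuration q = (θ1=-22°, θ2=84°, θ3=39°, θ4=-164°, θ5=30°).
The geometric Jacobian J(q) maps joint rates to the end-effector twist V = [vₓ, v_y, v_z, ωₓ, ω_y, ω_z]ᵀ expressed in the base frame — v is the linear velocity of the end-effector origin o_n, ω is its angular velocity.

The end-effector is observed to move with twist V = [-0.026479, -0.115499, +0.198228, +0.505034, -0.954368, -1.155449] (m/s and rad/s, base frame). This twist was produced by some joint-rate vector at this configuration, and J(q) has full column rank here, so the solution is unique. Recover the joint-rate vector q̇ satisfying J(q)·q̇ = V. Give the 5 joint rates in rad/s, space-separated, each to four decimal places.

o_n = [0.2651, 0.0867, 0.1916]
J₁: ẑ×o_n = [-0.0867, 0.2651, 0.0000], ω = ẑ
J2: z=[-0.3746, -0.9272, 0.0000] o=[0.1483, -0.0599, 0.0000] → [-0.1777, 0.0718, 0.0533, -0.3746, -0.9272, 0.0000]
J3: z=[0.9221, -0.3726, -0.1045] o=[0.1248, -0.2661, 0.5271] → [0.1619, 0.2947, 0.3776, 0.9221, -0.3726, -0.1045]
J4: z=[0.3521, 0.6959, 0.6259] o=[0.0719, -0.4687, 0.7821] → [-0.7586, 0.3288, 0.0611, 0.3521, 0.6959, 0.6259]
J5: z=[0.9306, -0.1889, -0.3135] o=[0.0079, -0.0253, 0.3251] → [0.0603, 0.0436, 0.1528, 0.9306, -0.1889, -0.3135]
q̇ = J⁺·V = [-0.9090, 0.8500, 0.0780, 0.0200, 0.8000]

-0.9090 0.8500 0.0780 0.0200 0.8000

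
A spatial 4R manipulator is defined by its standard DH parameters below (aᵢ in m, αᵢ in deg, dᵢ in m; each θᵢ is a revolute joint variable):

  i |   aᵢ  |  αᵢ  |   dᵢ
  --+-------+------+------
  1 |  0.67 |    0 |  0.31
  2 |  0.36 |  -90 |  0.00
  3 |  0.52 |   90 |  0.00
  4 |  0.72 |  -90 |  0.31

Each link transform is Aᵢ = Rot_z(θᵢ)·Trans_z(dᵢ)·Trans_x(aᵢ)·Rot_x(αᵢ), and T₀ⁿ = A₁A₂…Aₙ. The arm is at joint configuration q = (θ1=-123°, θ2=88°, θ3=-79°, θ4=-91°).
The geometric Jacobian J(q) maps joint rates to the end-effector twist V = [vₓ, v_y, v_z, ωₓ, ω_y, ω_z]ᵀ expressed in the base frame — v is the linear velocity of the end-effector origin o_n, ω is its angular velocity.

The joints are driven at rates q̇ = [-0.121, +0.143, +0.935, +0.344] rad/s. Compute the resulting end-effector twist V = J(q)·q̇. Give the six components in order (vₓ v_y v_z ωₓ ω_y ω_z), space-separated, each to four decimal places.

o_n = [-0.6529, -1.2391, 0.8673]
J₁: ẑ×o_n = [1.2391, -0.6529, 0.0000], ω = ẑ
J2: z=[0.0000, 0.0000, 1.0000] o=[-0.3649, -0.5619, 0.3100] → [0.6772, -0.2880, 0.0000, 0.0000, 0.0000, 1.0000]
J3: z=[0.5736, 0.8192, 0.0000] o=[-0.0700, -0.7684, 0.3100] → [0.4565, -0.3196, 0.2075, 0.5736, 0.8192, 0.0000]
J4: z=[-0.8041, 0.5630, 0.1908] o=[0.0113, -0.8253, 0.8204] → [0.1053, -0.0891, 0.7067, -0.8041, 0.5630, 0.1908]
V = J·q̇ = [0.4099, -0.2917, 0.4371, 0.2597, 0.9596, 0.0876]

0.4099 -0.2917 0.4371 0.2597 0.9596 0.0876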